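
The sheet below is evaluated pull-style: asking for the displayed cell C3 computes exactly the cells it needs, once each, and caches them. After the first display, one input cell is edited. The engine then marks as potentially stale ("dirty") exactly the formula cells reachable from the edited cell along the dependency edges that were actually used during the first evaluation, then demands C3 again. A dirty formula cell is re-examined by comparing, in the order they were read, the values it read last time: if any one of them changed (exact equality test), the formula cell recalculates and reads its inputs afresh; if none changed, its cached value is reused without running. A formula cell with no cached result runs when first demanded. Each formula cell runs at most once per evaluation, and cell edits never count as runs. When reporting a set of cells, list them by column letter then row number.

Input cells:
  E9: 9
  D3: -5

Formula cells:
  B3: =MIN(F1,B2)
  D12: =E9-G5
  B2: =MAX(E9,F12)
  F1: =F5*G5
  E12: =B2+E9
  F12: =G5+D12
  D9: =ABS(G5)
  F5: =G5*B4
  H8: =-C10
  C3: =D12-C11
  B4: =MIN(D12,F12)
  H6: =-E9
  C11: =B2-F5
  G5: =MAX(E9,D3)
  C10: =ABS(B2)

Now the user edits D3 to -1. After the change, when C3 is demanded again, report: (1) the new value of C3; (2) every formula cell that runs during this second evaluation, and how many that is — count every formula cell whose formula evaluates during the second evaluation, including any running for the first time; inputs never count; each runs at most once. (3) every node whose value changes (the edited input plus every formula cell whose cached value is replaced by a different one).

Demanding C3 again yields -9.
1 formula cells run: G5.
The nodes whose values change: D3.
Note the absorption at G5: it re-runs yet its value is the same, leaving the output's value untouched.

First demand of the output computes:
  G5 = MAX(9, -5) = 9
  D12 = 9 - 9 = 0
  F12 = 9 + 0 = 9
  B2 = MAX(9, 9) = 9
  B4 = MIN(0, 9) = 0
  F5 = 9 * 0 = 0
  C11 = 9 - 0 = 9
  C3 = 0 - 9 = -9

After the edit, cleaning proceeds:
  G5: a read changed (D3 -5->-1) — executes, giving 9 — identical to its old value.
  D12: dirty, but its reads are unchanged (E9 unchanged, G5 unchanged); cached 0 stands.
  F12: dirty, but its reads are unchanged (G5 unchanged, D12 unchanged); cached 9 stands.
  B2: dirty, but its reads are unchanged (E9 unchanged, F12 unchanged); cached 9 stands.
  B4: dirty, but its reads are unchanged (D12 unchanged, F12 unchanged); cached 0 stands.
  F5: dirty, but its reads are unchanged (G5 unchanged, B4 unchanged); cached 0 stands.
  C11: dirty, but its reads are unchanged (B2 unchanged, F5 unchanged); cached 9 stands.
  C3: dirty, but its reads are unchanged (D12 unchanged, C11 unchanged); cached -9 stands.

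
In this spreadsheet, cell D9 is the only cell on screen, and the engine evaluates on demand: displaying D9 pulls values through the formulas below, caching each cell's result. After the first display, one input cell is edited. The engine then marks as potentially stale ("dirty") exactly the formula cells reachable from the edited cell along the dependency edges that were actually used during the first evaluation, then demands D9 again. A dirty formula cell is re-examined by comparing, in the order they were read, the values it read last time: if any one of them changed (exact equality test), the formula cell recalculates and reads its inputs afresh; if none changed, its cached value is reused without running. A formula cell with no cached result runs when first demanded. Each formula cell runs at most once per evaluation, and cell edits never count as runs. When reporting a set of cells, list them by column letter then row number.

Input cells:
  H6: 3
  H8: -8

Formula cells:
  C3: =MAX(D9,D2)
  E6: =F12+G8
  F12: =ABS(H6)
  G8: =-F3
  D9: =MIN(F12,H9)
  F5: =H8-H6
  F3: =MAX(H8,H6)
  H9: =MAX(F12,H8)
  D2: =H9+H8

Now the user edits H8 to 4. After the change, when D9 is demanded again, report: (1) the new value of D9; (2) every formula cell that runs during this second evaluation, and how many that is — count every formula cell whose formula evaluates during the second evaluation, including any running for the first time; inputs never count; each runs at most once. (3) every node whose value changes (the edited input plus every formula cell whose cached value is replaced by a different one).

D9 now evaluates to 3.
Run set: D9, H9 (2 run).
Changed values: H8, H9.

Initial pass — values computed on the first demand:
  F12 = ABS(3) = 3
  H9 = MAX(3, -8) = 3
  D9 = MIN(3, 3) = 3

Second demand — change propagation:
  H9: re-runs because H8 -8->4; new result 4.
  D9: re-runs because H9 3->4; new result 3 (unchanged).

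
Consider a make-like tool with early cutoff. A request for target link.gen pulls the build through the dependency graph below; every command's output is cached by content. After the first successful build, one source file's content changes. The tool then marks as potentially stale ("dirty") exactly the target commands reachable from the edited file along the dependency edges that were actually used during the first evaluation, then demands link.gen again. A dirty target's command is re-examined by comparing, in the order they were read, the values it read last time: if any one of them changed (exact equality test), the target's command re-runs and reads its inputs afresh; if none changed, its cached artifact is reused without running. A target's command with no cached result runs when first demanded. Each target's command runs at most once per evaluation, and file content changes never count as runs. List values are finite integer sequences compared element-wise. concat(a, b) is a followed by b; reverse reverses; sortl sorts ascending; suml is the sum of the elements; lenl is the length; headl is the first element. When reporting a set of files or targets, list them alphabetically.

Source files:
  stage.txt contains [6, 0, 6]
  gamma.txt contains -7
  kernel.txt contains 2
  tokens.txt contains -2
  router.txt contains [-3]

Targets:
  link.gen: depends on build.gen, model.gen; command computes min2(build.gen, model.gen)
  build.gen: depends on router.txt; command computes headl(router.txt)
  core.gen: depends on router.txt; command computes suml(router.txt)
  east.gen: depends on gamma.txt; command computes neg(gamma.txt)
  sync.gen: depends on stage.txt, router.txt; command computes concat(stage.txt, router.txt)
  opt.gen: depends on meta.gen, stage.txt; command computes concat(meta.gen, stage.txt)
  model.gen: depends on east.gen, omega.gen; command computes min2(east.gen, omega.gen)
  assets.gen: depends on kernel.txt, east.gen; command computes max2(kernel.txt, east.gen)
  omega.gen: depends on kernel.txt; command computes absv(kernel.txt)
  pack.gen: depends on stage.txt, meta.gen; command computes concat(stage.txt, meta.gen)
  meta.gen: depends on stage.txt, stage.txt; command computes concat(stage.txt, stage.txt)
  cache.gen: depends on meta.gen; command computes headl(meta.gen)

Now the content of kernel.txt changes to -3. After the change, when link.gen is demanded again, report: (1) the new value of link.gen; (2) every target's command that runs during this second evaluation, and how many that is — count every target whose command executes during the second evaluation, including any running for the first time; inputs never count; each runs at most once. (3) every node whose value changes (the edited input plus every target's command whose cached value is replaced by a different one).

Demanding link.gen again yields -3.
3 target commands run: link.gen, model.gen, omega.gen.
The nodes whose values change: kernel.txt, model.gen, omega.gen.

First demand of the output computes:
  build.gen = headl([-3]) = -3
  east.gen = neg(-7) = 7
  omega.gen = absv(2) = 2
  model.gen = min2(7, 2) = 2
  link.gen = min2(-3, 2) = -3

After the edit, cleaning proceeds:
  omega.gen: a read changed (kernel.txt 2->-3) — executes, giving 3.
  model.gen: a read changed (omega.gen 2->3) — executes, giving 3.
  link.gen: a read changed (model.gen 2->3) — executes, giving -3 — identical to its old value.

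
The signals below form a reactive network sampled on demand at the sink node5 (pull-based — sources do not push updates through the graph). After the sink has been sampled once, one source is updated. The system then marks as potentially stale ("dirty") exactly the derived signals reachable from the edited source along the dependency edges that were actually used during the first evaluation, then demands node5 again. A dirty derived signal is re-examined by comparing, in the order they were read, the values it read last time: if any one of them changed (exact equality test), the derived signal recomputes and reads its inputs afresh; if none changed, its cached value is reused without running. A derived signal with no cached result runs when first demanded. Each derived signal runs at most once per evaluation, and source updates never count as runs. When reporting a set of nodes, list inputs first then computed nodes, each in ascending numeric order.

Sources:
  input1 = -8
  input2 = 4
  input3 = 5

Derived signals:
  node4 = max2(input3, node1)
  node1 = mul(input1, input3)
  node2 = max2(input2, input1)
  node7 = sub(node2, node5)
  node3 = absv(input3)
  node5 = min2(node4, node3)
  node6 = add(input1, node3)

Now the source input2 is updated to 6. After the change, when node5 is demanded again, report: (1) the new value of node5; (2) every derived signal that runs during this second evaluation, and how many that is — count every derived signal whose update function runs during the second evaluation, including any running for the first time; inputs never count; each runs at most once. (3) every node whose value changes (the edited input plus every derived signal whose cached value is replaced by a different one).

Initial pass — values computed on the first demand:
  node1 = mul(-8, 5) = -40
  node3 = absv(5) = 5
  node4 = max2(5, -40) = 5
  node5 = min2(5, 5) = 5

Second demand — change propagation:
  no demanded computation ever read input2, so the edit dirties nothing and nothing runs.

The important point: nothing the output needs ever reads input2, so the edit is invisible to it.

node5 now evaluates to 5.
Run set: none (0 run).
Changed values: input2.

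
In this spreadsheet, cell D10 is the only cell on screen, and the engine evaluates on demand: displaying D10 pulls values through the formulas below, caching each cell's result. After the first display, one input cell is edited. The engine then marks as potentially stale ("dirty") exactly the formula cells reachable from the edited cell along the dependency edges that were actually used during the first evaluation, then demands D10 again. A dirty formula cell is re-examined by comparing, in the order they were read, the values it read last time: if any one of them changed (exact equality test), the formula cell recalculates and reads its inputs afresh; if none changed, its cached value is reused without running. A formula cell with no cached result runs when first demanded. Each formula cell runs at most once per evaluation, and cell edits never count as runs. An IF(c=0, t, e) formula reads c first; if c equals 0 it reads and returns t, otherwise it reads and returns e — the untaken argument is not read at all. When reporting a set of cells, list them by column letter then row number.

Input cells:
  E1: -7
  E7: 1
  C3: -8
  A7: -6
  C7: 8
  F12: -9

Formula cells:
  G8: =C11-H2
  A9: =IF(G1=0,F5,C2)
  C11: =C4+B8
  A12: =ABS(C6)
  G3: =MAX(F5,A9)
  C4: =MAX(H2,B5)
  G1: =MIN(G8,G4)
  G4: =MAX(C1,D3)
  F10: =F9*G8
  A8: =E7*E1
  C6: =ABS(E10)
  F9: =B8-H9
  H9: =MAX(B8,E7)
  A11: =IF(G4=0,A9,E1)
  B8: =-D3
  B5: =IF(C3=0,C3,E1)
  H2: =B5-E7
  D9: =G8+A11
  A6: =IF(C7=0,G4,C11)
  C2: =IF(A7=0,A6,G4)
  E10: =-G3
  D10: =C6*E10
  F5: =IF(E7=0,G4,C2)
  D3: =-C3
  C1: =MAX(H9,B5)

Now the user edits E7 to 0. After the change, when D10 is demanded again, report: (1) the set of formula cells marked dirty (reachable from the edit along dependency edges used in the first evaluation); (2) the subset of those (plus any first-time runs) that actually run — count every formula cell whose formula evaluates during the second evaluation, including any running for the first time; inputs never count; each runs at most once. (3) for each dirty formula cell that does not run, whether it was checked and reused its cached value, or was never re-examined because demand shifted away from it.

Initial pass — values computed on the first demand:
  B5 = IF(C3=0: C3=-8 -> else branch E1) = -7
  D3 = -(-8) = 8
  B8 = -(8) = -8
  H2 = -7 - 1 = -8
  C4 = MAX(-8, -7) = -7
  C11 = -7 + -8 = -15
  G8 = -15 - -8 = -7
  H9 = MAX(-8, 1) = 1
  C1 = MAX(1, -7) = 1
  G4 = MAX(1, 8) = 8
  C2 = IF(A7=0: A7=-6 -> else branch G4) = 8
  F5 = IF(E7=0: E7=1 -> else branch C2) = 8
  G1 = MIN(-7, 8) = -7
  A9 = IF(G1=0: G1=-7 -> else branch C2) = 8
  G3 = MAX(8, 8) = 8
  E10 = -(8) = -8
  C6 = ABS(-8) = 8
  D10 = 8 * -8 = -64

Second demand — change propagation:
  H2: re-runs because E7 1->0; new result -7.
  C4: re-runs because H2 -8->-7; new result -7 (unchanged).
  C11: re-examined; everything it read last time is the same (C4 unchanged, B8 unchanged) — cache -15 kept, no run.
  G8: re-runs because H2 -8->-7; new result -8.
  H9: re-runs because E7 1->0; new result 0.
  C1: re-runs because H9 1->0; new result 0.
  G4: re-runs because C1 1->0; new result 8 (unchanged).
  C2: re-examined; everything it read last time is the same (A7 unchanged, G4 unchanged) — cache 8 kept, no run.
  F5: re-runs because E7 1->0; new result 8 (unchanged).
  G1: re-runs because G8 -7->-8; new result -8.
  A9: re-runs because G1 -7->-8; new result 8 (unchanged).
  G3: re-examined; everything it read last time is the same (F5 unchanged, A9 unchanged) — cache 8 kept, no run.
  E10: re-examined; everything it read last time is the same (G3 unchanged) — cache -8 kept, no run.
  C6: re-examined; everything it read last time is the same (E10 unchanged) — cache 8 kept, no run.
  D10: re-examined; everything it read last time is the same (C6 unchanged, E10 unchanged) — cache -64 kept, no run.

The important point: at C11 every value read last time is unchanged, so the dirty flag clears without a run.

Dirty set: A9, C1, C2, C4, C6, C11, D10, E10, F5, G1, G3, G4, G8, H2, H9.
Run set: A9, C1, C4, F5, G1, G4, G8, H2, H9 (9 run).
Re-examined without running (cache reused): C2, C6, C11, D10, E10, G3.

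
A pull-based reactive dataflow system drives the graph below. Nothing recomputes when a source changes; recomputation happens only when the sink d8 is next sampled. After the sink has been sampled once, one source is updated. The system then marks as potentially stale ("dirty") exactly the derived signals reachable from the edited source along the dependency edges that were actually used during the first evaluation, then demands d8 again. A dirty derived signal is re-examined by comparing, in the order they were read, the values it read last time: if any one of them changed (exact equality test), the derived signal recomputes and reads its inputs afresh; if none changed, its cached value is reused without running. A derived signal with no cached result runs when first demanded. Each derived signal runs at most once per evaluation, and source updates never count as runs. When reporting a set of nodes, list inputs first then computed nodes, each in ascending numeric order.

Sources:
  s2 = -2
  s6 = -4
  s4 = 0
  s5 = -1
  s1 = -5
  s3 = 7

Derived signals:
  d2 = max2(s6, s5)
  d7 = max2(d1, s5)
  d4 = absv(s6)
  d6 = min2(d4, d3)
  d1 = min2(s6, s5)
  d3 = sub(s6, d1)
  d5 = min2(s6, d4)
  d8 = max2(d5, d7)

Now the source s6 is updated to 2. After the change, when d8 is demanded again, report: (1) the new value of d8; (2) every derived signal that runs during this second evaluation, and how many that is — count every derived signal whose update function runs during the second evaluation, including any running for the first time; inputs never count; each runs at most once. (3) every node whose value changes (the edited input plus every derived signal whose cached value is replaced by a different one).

First evaluation (everything demanded from the output):
  d1 = min2(-4, -1) = -4
  d4 = absv(-4) = 4
  d5 = min2(-4, 4) = -4
  d7 = max2(-4, -1) = -1
  d8 = max2(-4, -1) = -1

Propagation after the edit:
  d1: runs — s6 -4->2; result -1.
  d4: runs — s6 -4->2; result 2.
  d5: runs — s6 -4->2; d4 4->2; result 2.
  d7: runs — d1 -4->-1; result -1 (same value as before).
  d8: runs — d5 -4->2; result 2.

New value of d8: 2.
Derived signals that run: d1, d4, d5, d7, d8 — 5 in total.
Values that change: s6, d1, d4, d5, d8.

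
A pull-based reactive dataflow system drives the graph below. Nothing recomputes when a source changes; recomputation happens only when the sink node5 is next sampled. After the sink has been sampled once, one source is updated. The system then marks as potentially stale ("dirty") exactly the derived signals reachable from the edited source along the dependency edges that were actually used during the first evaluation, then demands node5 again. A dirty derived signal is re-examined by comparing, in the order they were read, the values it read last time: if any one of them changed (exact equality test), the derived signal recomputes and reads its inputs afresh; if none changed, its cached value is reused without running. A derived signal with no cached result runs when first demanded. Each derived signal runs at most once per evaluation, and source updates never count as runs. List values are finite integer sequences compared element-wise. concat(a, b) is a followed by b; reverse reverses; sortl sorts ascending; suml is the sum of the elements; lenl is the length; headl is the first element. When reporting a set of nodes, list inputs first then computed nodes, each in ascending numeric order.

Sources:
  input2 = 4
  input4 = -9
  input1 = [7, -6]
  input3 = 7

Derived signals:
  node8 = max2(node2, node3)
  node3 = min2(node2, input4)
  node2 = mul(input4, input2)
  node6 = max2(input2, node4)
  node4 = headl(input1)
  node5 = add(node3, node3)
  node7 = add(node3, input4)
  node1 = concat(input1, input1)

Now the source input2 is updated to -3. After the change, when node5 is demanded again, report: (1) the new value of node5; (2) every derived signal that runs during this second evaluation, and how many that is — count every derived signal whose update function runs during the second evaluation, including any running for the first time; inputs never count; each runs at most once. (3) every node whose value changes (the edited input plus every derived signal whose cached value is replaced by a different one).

First evaluation (everything demanded from the output):
  node2 = mul(-9, 4) = -36
  node3 = min2(-36, -9) = -36
  node5 = add(-36, -36) = -72

Propagation after the edit:
  node2: runs — input2 4->-3; result 27.
  node3: runs — node2 -36->27; result -9.
  node5: runs — node3 -36->-9; node3 -36->-9; result -18.

New value of node5: -18.
Derived signals that run: node2, node3, node5 — 3 in total.
Values that change: input2, node2, node3, node5.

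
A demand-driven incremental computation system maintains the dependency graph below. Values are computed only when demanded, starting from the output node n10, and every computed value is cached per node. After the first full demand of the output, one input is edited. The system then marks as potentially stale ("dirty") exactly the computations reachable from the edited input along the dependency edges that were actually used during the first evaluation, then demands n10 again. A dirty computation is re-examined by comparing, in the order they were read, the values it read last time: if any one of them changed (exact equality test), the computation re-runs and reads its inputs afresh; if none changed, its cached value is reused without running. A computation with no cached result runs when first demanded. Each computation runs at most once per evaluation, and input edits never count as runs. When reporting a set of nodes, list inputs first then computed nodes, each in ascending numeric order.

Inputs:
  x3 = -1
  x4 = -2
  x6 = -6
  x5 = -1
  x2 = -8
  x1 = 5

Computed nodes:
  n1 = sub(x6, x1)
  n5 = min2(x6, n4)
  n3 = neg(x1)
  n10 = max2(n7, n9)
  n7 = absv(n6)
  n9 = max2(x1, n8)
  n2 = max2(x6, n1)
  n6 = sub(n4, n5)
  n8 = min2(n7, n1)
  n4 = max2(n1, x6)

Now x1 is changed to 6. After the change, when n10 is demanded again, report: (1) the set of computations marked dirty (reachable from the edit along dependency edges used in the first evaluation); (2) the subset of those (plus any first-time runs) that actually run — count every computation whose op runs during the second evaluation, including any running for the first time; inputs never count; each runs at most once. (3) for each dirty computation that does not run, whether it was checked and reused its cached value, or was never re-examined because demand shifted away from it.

Marked dirty: n1, n4, n5, n6, n7, n8, n9, n10.
Computations that run: n1, n4, n8, n9, n10 — 5 in total.
Checked but reused from cache: n5, n6, n7.
Key observation: the cutoff stops propagation at n5 — its inputs' values are unchanged, so it reuses its cache.

First evaluation (everything demanded from the output):
  n1 = sub(-6, 5) = -11
  n4 = max2(-11, -6) = -6
  n5 = min2(-6, -6) = -6
  n6 = sub(-6, -6) = 0
  n7 = absv(0) = 0
  n8 = min2(0, -11) = -11
  n9 = max2(5, -11) = 5
  n10 = max2(0, 5) = 5

Propagation after the edit:
  n1: runs — x1 5->6; result -12.
  n4: runs — n1 -11->-12; result -6 (same value as before).
  n5: checked — values it read are unchanged (x6 unchanged, n4 unchanged); reused cached -6 without running.
  n6: checked — values it read are unchanged (n4 unchanged, n5 unchanged); reused cached 0 without running.
  n7: checked — values it read are unchanged (n6 unchanged); reused cached 0 without running.
  n8: runs — n1 -11->-12; result -12.
  n9: runs — x1 5->6; n8 -11->-12; result 6.
  n10: runs — n9 5->6; result 6.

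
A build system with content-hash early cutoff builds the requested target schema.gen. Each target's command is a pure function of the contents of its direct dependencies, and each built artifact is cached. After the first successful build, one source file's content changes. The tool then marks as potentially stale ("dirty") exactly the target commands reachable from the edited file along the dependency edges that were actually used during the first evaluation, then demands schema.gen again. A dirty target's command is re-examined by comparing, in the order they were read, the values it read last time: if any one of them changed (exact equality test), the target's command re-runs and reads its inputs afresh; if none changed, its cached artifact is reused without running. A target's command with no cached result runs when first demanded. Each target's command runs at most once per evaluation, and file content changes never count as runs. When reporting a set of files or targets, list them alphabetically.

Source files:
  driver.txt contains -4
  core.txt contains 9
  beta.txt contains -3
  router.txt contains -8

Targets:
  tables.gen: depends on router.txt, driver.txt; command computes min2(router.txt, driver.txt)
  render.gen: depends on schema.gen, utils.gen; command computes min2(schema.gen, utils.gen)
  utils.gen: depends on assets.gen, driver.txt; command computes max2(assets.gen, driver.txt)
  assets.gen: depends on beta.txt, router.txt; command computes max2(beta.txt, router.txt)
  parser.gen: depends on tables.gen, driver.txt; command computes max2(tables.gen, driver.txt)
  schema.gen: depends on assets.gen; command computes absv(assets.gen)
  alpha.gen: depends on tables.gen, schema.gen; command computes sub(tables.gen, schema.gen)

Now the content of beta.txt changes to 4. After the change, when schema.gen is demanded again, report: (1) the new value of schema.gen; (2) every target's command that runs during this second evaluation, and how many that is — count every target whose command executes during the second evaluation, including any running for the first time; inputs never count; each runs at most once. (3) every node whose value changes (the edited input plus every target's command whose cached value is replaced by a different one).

First evaluation (everything demanded from the output):
  assets.gen = max2(-3, -8) = -3
  schema.gen = absv(-3) = 3

Propagation after the edit:
  assets.gen: runs — beta.txt -3->4; result 4.
  schema.gen: runs — assets.gen -3->4; result 4.

New value of schema.gen: 4.
Target commands that run: assets.gen, schema.gen — 2 in total.
Values that change: assets.gen, beta.txt, schema.gen.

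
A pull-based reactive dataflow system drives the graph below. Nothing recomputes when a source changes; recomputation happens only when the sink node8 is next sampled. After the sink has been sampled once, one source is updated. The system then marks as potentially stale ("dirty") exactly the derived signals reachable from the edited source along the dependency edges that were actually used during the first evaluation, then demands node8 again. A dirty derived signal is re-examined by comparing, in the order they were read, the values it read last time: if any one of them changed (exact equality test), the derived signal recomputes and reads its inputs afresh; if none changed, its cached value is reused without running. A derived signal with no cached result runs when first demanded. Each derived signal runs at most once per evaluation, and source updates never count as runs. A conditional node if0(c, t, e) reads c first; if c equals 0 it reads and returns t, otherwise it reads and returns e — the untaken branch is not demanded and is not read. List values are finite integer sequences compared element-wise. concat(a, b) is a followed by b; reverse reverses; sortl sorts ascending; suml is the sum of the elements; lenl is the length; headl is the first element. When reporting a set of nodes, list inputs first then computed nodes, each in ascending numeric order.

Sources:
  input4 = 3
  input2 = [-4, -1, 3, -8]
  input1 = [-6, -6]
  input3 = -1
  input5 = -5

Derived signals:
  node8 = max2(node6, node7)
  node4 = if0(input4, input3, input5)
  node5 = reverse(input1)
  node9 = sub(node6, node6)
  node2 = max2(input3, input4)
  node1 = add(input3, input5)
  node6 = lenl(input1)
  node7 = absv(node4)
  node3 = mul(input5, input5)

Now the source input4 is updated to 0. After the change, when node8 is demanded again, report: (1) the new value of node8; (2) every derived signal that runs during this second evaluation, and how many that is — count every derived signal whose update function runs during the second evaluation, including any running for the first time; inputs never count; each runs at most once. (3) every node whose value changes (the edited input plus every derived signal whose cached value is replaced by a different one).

New value of node8: 2.
Derived signals that run: node4, node7, node8 — 3 in total.
Values that change: input4, node4, node7, node8.

First evaluation (everything demanded from the output):
  node4 = if0(input4=3 -> else branch input5) = -5
  node6 = lenl([-6, -6]) = 2
  node7 = absv(-5) = 5
  node8 = max2(2, 5) = 5

Propagation after the edit:
  node4: runs — input4 3->0; result -1.
  node7: runs — node4 -5->-1; result 1.
  node8: runs — node7 5->1; result 2.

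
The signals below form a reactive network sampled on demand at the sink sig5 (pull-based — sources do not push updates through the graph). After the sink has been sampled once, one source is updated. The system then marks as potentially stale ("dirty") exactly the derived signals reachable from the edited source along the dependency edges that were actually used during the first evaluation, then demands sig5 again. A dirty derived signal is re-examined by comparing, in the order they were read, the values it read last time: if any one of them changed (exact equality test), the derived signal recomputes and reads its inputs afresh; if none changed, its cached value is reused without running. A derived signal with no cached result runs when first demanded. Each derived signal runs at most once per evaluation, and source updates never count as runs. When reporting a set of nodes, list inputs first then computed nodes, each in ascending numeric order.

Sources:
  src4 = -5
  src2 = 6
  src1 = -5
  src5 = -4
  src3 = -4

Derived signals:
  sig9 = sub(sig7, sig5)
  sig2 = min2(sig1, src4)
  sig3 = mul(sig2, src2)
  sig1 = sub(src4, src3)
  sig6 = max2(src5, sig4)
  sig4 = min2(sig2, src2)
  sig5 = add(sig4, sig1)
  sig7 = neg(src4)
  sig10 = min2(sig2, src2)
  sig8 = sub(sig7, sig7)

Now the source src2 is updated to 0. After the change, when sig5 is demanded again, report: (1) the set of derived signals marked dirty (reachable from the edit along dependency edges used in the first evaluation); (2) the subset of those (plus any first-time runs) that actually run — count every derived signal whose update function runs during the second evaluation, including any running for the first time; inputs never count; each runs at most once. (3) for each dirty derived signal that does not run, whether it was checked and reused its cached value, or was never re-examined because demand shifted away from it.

Initial pass — values computed on the first demand:
  sig1 = sub(-5, -4) = -1
  sig2 = min2(-1, -5) = -5
  sig4 = min2(-5, 6) = -5
  sig5 = add(-5, -1) = -6

Second demand — change propagation:
  sig4: re-runs because src2 6->0; new result -5 (unchanged).
  sig5: re-examined; everything it read last time is the same (sig4 unchanged, sig1 unchanged) — cache -6 kept, no run.

The important point: sig4 recomputes to an identical value, and the output ends up unchanged.

Dirty set: sig4, sig5.
Run set: sig4 (1 run).
Re-examined without running (cache reused): sig5.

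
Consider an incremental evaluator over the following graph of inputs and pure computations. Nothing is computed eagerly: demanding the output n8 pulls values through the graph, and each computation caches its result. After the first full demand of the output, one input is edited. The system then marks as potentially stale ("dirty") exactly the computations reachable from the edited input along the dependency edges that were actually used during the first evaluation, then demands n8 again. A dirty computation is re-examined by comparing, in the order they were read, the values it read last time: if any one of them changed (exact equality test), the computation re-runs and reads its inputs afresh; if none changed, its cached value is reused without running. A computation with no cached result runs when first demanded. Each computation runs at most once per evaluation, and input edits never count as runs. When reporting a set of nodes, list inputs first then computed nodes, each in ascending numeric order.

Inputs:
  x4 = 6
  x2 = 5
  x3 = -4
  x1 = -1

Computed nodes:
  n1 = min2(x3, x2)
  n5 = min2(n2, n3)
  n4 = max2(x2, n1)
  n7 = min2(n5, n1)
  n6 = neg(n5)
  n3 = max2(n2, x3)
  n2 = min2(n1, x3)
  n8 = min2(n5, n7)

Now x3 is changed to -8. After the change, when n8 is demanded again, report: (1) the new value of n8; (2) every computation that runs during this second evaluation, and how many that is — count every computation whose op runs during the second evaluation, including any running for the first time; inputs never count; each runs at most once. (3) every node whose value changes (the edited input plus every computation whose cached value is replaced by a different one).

n8 now evaluates to -8.
Run set: n1, n2, n3, n5, n7, n8 (6 run).
Changed values: x3, n1, n2, n3, n5, n7, n8.

Initial pass — values computed on the first demand:
  n1 = min2(-4, 5) = -4
  n2 = min2(-4, -4) = -4
  n3 = max2(-4, -4) = -4
  n5 = min2(-4, -4) = -4
  n7 = min2(-4, -4) = -4
  n8 = min2(-4, -4) = -4

Second demand — change propagation:
  n1: re-runs because x3 -4->-8; new result -8.
  n2: re-runs because n1 -4->-8; x3 -4->-8; new result -8.
  n3: re-runs because n2 -4->-8; x3 -4->-8; new result -8.
  n5: re-runs because n2 -4->-8; n3 -4->-8; new result -8.
  n7: re-runs because n5 -4->-8; n1 -4->-8; new result -8.
  n8: re-runs because n5 -4->-8; n7 -4->-8; new result -8.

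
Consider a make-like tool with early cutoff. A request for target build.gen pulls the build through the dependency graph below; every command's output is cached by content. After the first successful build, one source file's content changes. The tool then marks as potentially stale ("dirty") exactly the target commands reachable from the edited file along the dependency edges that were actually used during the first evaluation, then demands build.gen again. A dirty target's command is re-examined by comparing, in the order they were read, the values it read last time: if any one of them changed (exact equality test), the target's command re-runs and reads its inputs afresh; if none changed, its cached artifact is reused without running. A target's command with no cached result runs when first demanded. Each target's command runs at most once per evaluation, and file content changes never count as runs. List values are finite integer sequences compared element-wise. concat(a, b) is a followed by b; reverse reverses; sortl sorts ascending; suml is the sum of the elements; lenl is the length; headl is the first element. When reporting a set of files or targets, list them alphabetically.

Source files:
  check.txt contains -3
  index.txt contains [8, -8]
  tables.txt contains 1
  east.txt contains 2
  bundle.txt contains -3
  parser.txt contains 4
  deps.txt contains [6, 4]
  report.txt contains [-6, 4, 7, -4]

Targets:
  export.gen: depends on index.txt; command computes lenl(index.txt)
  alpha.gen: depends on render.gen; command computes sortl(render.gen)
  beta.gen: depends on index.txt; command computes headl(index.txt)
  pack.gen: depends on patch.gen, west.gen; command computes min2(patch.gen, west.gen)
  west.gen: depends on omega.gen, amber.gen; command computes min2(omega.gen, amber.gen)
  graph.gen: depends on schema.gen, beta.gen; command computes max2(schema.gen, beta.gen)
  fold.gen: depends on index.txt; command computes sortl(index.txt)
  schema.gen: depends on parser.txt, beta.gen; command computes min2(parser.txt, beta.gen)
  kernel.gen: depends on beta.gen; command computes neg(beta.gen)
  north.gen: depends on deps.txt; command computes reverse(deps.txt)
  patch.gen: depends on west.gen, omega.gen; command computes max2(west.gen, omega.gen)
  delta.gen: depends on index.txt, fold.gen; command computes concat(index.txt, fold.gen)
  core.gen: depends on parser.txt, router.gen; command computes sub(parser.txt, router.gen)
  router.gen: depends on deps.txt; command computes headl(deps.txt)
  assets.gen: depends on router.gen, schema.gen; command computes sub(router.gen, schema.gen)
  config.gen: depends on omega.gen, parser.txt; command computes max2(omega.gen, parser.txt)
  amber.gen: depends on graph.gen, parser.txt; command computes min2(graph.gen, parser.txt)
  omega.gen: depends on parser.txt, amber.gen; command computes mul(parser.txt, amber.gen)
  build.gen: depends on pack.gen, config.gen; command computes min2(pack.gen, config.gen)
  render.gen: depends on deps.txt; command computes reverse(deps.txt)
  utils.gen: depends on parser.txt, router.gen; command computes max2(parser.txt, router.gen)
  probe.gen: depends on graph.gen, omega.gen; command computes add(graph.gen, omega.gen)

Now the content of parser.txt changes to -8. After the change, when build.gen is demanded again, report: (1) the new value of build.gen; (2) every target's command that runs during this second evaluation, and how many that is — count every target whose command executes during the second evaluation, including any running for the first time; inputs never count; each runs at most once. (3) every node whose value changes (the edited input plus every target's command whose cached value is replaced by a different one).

Demanding build.gen again yields -8.
9 target commands run: amber.gen, build.gen, config.gen, graph.gen, omega.gen, pack.gen, patch.gen, schema.gen, west.gen.
The nodes whose values change: amber.gen, build.gen, config.gen, omega.gen, pack.gen, parser.txt, patch.gen, schema.gen, west.gen.

First demand of the output computes:
  beta.gen = headl([8, -8]) = 8
  schema.gen = min2(4, 8) = 4
  graph.gen = max2(4, 8) = 8
  amber.gen = min2(8, 4) = 4
  omega.gen = mul(4, 4) = 16
  config.gen = max2(16, 4) = 16
  west.gen = min2(16, 4) = 4
  patch.gen = max2(4, 16) = 16
  pack.gen = min2(16, 4) = 4
  build.gen = min2(4, 16) = 4

After the edit, cleaning proceeds:
  schema.gen: a read changed (parser.txt 4->-8) — executes, giving -8.
  graph.gen: a read changed (schema.gen 4->-8) — executes, giving 8 — identical to its old value.
  amber.gen: a read changed (parser.txt 4->-8) — executes, giving -8.
  omega.gen: a read changed (parser.txt 4->-8; amber.gen 4->-8) — executes, giving 64.
  config.gen: a read changed (omega.gen 16->64; parser.txt 4->-8) — executes, giving 64.
  west.gen: a read changed (omega.gen 16->64; amber.gen 4->-8) — executes, giving -8.
  patch.gen: a read changed (west.gen 4->-8; omega.gen 16->64) — executes, giving 64.
  pack.gen: a read changed (patch.gen 16->64; west.gen 4->-8) — executes, giving -8.
  build.gen: a read changed (pack.gen 4->-8; config.gen 16->64) — executes, giving -8.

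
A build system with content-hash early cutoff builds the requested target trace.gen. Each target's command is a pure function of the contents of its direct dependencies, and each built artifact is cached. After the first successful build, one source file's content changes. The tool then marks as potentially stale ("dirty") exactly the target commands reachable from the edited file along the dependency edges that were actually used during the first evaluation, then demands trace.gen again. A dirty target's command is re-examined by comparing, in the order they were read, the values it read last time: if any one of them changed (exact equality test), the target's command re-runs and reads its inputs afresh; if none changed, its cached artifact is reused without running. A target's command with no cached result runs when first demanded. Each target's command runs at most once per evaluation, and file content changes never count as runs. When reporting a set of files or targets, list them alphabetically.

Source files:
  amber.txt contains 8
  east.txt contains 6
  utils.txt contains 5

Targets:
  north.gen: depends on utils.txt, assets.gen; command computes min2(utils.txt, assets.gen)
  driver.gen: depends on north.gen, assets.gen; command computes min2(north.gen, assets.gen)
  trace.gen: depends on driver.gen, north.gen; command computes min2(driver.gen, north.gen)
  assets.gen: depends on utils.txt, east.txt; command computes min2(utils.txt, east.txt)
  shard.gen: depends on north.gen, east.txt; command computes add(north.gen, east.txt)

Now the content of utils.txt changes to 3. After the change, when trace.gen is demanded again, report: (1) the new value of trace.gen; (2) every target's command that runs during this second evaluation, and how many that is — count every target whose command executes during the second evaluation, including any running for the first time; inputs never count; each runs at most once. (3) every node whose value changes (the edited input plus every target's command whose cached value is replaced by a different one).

New value of trace.gen: 3.
Target commands that run: assets.gen, driver.gen, north.gen, trace.gen — 4 in total.
Values that change: assets.gen, driver.gen, north.gen, trace.gen, utils.txt.

First evaluation (everything demanded from the output):
  assets.gen = min2(5, 6) = 5
  north.gen = min2(5, 5) = 5
  driver.gen = min2(5, 5) = 5
  trace.gen = min2(5, 5) = 5

Propagation after the edit:
  assets.gen: runs — utils.txt 5->3; result 3.
  north.gen: runs — utils.txt 5->3; assets.gen 5->3; result 3.
  driver.gen: runs — north.gen 5->3; assets.gen 5->3; result 3.
  trace.gen: runs — driver.gen 5->3; north.gen 5->3; result 3.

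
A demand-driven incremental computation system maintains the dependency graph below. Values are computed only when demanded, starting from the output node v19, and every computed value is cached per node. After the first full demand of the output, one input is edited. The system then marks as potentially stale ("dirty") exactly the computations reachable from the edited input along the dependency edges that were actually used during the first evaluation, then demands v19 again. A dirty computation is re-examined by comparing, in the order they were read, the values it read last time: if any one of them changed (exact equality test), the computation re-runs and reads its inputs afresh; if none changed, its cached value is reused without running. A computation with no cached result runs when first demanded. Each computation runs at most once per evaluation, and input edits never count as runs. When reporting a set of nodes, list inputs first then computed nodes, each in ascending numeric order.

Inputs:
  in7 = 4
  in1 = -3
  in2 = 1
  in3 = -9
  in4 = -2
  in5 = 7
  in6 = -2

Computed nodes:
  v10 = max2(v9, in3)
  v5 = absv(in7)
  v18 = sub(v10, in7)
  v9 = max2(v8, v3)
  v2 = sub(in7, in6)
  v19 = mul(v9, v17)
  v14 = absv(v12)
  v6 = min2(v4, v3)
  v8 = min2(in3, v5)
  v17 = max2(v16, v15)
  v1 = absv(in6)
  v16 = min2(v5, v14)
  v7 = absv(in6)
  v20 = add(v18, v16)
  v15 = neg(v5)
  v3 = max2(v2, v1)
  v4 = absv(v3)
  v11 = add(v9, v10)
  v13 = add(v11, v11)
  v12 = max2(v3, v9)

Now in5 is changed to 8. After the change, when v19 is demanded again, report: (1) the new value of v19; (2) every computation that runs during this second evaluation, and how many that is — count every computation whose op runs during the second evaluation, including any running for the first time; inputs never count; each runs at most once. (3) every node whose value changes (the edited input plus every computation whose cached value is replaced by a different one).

New value of v19: 24.
Computations that run: none — 0 in total.
Values that change: in5.
Key observation: in5 is never demanded by the output, so the edit triggers no recomputation at all.

First evaluation (everything demanded from the output):
  v1 = absv(-2) = 2
  v2 = sub(4, -2) = 6
  v3 = max2(6, 2) = 6
  v5 = absv(4) = 4
  v8 = min2(-9, 4) = -9
  v9 = max2(-9, 6) = 6
  v12 = max2(6, 6) = 6
  v14 = absv(6) = 6
  v15 = neg(4) = -4
  v16 = min2(4, 6) = 4
  v17 = max2(4, -4) = 4
  v19 = mul(6, 4) = 24

Propagation after the edit:
  in5 feeds no computation that the output demands — nothing is marked dirty and nothing runs.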